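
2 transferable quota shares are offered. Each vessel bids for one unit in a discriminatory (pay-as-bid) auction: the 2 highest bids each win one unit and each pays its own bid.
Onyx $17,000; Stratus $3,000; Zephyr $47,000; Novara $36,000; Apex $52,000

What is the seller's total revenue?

Total revenue: $99,000

Sorting: 52,000 (Apex), 47,000 (Zephyr), 36,000 (Novara), 17,000 (Onyx), …
The 2 highest are Apex, Zephyr.
Total revenue = 52,000 + 47,000 = $99,000.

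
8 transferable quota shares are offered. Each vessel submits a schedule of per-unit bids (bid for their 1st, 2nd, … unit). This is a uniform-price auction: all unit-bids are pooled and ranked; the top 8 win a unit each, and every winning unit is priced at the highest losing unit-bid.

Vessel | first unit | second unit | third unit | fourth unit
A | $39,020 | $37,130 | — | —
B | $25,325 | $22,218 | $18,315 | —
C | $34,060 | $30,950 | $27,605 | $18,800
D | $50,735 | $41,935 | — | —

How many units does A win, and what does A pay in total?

A: 2 units, pays $44,436

All unit-bids, highest first — top 8: 50,735 (D-1), 41,935 (D-2), 39,020 (A-1), 37,130 (A-2), 34,060 (C-1), 30,950 (C-2), 27,605 (C-3), 25,325 (B-1)
The (k+1)-th unit-bid is $22,218.
A wins 2 unit(s) at $22,218 each.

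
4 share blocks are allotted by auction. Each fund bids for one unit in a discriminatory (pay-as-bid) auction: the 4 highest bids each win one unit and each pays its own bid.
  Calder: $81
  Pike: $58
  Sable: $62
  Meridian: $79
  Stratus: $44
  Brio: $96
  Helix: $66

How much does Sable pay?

Sorting: 96 (Brio), 81 (Calder), 79 (Meridian), 66 (Helix), 62 (Sable), 58 (Pike), …
The 4 highest are Brio, Calder, Meridian, Helix.
Sable does not win → $0.

Sable pays $0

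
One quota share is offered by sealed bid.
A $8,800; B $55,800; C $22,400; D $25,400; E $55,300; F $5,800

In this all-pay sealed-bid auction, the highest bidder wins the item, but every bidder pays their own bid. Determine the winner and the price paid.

Bids in order: 55,800 (B) > 55,300 (E) > 25,400 (D) > 22,400 (C) > 8,800 (A) > 5,800 (F)
B is highest and takes the item; every bidder forfeits their bid.

B pays $55,800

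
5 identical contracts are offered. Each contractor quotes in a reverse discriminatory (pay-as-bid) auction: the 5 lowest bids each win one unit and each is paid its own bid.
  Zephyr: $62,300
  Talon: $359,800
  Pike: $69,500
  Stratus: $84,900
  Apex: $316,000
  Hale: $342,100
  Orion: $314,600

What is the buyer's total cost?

Total cost: $847,300

Bids ranked low→high: 62,300 (Zephyr), 69,500 (Pike), 84,900 (Stratus), 314,600 (Orion), 316,000 (Apex), 342,100 (Hale), 359,800 (Talon)
Lowest 5: Zephyr, Pike, Stratus, Orion, Apex.
Total cost = 62,300 + 69,500 + 84,900 + 314,600 + 316,000 = $847,300.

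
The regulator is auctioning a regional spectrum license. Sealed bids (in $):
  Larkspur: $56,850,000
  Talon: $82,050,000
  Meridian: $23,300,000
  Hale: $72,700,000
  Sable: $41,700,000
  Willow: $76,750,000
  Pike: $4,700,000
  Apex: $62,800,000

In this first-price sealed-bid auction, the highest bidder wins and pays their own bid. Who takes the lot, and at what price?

Talon pays $82,050,000

First-price sealed-bid auction: the highest bidder wins and pays their own bid.
Bids in order: 82,050,000 (Talon) > 76,750,000 (Willow) > 72,700,000 (Hale) > 62,800,000 (Apex) > 56,850,000 (Larkspur) > 41,700,000 (Sable) > …
Talon has the highest bid and pays exactly that: $82,050,000.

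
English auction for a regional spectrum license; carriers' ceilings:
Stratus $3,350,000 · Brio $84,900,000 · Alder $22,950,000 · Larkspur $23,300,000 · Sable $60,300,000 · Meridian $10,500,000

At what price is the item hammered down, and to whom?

Rule: the price rises until one bidder remains; the winner pays the price at which the last rival dropped out.
Limits ranked: 84,900,000 (Brio) > 60,300,000 (Sable) > 23,300,000 (Larkspur) > 22,950,000 (Alder) > 10,500,000 (Meridian) > 3,350,000 (Stratus)
Bidding ends when Sable exits at $60,300,000; Brio takes it.

Brio wins at $60,300,000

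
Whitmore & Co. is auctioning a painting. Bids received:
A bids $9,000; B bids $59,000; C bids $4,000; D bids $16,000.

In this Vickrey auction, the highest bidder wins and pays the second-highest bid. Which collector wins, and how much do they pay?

B pays $16,000

Sorting bids: 59,000 (B) > 16,000 (D) > 9,000 (A) > 4,000 (C)
B wins with the highest bid; price is set by the runner-up at $16,000.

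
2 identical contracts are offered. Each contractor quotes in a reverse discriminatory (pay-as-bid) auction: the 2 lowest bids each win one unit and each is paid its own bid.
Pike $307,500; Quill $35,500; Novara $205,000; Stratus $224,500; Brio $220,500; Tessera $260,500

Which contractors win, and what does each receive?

Quill $35,500, Novara $205,000

Sorting: 35,500 (Quill), 205,000 (Novara), 220,500 (Brio), 224,500 (Stratus), …
Lowest 2: Quill, Novara.
Each winner is paid its own bid: Quill $35,500, Novara $205,000.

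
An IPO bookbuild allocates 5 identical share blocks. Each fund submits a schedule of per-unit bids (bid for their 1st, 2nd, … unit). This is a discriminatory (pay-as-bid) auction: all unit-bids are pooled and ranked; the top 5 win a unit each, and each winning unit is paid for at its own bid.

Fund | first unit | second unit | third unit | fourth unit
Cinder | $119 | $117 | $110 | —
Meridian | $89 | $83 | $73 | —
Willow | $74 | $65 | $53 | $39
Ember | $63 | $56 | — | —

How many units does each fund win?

Pooled unit-bids ranked (top 5): 119 (Cinder-1), 117 (Cinder-2), 110 (Cinder-3), 89 (Meridian-1), 83 (Meridian-2)
Next rejected bid: $74 (not a price — pay-as-bid).
Allocation: Cinder 3, Meridian 2.

Cinder 3, Meridian 2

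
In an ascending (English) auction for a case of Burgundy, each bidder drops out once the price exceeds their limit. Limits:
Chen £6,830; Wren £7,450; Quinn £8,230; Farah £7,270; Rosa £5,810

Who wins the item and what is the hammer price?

Quinn wins at £7,450

Rule: the price rises until one bidder remains; the winner pays the price at which the last rival dropped out.
Limits ranked: 8,230 (Quinn) > 7,450 (Wren) > 7,270 (Farah) > 6,830 (Chen) > 5,810 (Rosa)
Wren is the last rival to drop out, at £7,450; Quinn remains and wins at that price.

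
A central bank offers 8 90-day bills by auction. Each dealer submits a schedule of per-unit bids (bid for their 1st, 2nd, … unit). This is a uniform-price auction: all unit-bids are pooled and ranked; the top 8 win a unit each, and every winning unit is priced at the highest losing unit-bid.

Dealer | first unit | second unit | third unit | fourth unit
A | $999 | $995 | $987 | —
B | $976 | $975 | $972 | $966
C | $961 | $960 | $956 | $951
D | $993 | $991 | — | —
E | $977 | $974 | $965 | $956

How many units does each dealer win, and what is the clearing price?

Merging the schedules and taking the best 8: 999 (A-1), 995 (A-2), 993 (D-1), 991 (D-2), 987 (A-3), 977 (E-1), 976 (B-1), 975 (B-2)
First bid not allocated: $974.
Allocation: A 3, B 2, D 2, E 1.

A 3, B 2, D 2, E 1; clearing price $974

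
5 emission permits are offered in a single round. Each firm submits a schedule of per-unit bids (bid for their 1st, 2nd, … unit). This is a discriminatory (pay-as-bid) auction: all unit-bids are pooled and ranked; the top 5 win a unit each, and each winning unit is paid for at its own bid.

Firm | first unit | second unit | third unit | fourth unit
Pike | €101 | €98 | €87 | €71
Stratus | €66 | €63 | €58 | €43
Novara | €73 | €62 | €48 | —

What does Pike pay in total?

Pooled unit-bids ranked (top 5): 101 (Pike-1), 98 (Pike-2), 87 (Pike-3), 73 (Novara-1), 71 (Pike-4)
Next rejected bid: €66 (not a price — pay-as-bid).
Pike's winning unit-bids: 101 + 98 + 87 + 71 = €357.

Pike pays €357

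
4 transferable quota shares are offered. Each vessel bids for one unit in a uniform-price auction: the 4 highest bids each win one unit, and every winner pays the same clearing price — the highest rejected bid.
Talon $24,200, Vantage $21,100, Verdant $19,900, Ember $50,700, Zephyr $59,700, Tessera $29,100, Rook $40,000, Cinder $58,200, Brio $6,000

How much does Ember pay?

Ember pays $29,100

Ordering the bids: 59,700 (Zephyr), 58,200 (Cinder), 50,700 (Ember), 40,000 (Rook), 29,100 (Tessera), 24,200 (Talon), …
The 4 highest are Zephyr, Cinder, Ember, Rook.
Clearing price = highest rejected bid = $29,100.
Ember wins → pays $29,100.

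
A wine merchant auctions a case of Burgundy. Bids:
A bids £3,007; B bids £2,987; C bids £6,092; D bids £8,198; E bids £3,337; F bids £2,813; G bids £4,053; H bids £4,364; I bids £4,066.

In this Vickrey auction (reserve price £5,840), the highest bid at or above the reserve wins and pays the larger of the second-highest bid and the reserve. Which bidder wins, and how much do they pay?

Sorting bids: 8,198 (D) > 6,092 (C) > 4,364 (H) > 4,066 (I) > 4,053 (G) > 3,337 (E) > …
Highest eligible bid: D at £8,198.
max(second-highest £6,092, reserve £5,840) = £6,092; the reserve does not bind.

D pays £6,092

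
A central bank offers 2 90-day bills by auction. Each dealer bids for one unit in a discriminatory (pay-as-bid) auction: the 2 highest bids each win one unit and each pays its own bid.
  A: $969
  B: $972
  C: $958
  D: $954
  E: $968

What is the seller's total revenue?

Total revenue: $1,941

Ordering the bids: 972 (B), 969 (A), 968 (E), 958 (C), …
Winners (2 units): B, A.
Total revenue = 972 + 969 = $1,941.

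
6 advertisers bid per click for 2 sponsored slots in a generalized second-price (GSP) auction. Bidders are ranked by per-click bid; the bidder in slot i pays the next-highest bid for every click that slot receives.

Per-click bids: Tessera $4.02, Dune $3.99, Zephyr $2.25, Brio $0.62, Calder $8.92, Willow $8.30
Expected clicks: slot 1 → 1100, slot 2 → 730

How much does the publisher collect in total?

Total revenue: $12064.60

Ranked by bid: $8.92 (Calder) > $8.30 (Willow) > $4.02 (Tessera) > …
Slot 1: Calder pays $8.30 × 1100 = $9130.00
Slot 2: Willow pays $4.02 × 730 = $2934.60
Total = $12064.60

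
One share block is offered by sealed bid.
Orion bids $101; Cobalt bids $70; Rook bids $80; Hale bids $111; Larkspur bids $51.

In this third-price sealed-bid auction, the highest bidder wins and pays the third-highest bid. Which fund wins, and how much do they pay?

Sorting bids: 111 (Hale) > 101 (Orion) > 80 (Rook) > 70 (Cobalt) > 51 (Larkspur)
Hale wins; payment is bid #3 in the ranking = $80.

Hale pays $80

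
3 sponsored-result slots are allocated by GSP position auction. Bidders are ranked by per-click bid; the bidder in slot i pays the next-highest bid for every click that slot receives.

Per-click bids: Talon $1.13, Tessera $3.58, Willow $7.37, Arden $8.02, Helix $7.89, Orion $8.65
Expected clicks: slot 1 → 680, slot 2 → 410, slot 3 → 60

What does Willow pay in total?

Willow pays $0.00

Ranked by bid: $8.65 (Orion) > $8.02 (Arden) > $7.89 (Helix) > $7.37 (Willow) > …
Willow ranks below slot 3 → no slot, pays nothing.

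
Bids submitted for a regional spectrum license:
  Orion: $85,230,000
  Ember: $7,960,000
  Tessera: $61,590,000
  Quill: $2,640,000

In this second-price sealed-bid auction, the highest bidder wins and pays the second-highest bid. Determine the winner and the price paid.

Orion pays $61,590,000

Rule: the highest bidder wins and pays the second-highest bid.
Sorting bids: 85,230,000 (Orion) > 61,590,000 (Tessera) > 7,960,000 (Ember) > 2,640,000 (Quill)
Orion wins with the highest bid; price is set by the runner-up at $61,590,000.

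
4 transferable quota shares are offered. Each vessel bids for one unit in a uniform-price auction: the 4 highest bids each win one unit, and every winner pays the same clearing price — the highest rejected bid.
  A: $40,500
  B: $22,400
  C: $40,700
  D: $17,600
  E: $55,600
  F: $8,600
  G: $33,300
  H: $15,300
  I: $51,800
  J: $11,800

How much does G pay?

G pays $0

Sorting: 55,600 (E), 51,800 (I), 40,700 (C), 40,500 (A), 33,300 (G), 22,400 (B), …
Top 4: E, I, C, A.
First losing bid is G's $33,300, which sets the uniform price.
G does not win → pays $0.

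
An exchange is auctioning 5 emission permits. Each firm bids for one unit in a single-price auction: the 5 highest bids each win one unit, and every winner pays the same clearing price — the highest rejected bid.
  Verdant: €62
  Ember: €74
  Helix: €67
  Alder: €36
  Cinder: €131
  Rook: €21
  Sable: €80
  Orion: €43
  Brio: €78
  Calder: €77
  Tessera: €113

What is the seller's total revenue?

Total revenue: €370

Ordering the bids: 131 (Cinder), 113 (Tessera), 80 (Sable), 78 (Brio), 77 (Calder), 74 (Ember), 67 (Helix), …
Winners (5 units): Cinder, Tessera, Sable, Brio, Calder.
Clearing price = highest rejected bid = €74.
Total revenue = 5 × €74 = €370.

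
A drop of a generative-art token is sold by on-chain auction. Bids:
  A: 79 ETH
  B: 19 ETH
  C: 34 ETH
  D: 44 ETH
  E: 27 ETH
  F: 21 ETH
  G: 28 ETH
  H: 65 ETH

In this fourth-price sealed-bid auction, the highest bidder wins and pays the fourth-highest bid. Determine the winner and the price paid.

Fourth-price sealed-bid auction: the highest bidder wins and pays the fourth-highest bid.
Bids in order: 79 (A) > 65 (H) > 44 (D) > 34 (C) > 28 (G) > 27 (E) > …
A is highest; pays the fourth-highest bid, 34 ETH.

A pays 34 ETH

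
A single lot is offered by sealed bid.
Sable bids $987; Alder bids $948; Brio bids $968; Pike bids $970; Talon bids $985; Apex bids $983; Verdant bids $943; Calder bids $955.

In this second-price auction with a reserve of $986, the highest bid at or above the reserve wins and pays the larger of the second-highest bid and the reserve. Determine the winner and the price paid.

Bids in order: 987 (Sable) > 985 (Talon) > 983 (Apex) > 970 (Pike) > 968 (Brio) > 955 (Calder) > …
Sable has the top bid at or above the reserve ($987).
Second-highest bid $985 is below the reserve $986, so the reserve binds → payment $986.

Sable pays $986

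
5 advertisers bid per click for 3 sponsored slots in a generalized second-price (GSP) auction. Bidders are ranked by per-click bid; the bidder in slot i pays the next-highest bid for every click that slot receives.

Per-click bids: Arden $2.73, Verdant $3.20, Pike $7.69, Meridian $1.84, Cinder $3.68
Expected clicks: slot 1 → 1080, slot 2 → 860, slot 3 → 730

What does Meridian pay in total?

Meridian pays $0.00

Per-click bids in order: $7.69 (Pike) > $3.68 (Cinder) > $3.20 (Verdant) > $2.73 (Arden) > …
Meridian ranks below slot 3 → no slot, pays nothing.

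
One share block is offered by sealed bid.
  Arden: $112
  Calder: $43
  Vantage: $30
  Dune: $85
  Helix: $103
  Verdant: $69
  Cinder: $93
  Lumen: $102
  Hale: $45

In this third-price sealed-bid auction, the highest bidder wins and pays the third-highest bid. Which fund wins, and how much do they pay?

Arden pays $102

Rule: the highest bidder wins and pays the third-highest bid.
Bids ranked: 112 (Arden) > 103 (Helix) > 102 (Lumen) > 93 (Cinder) > 85 (Dune) > 69 (Verdant) > …
Arden wins; payment is bid #3 in the ranking = $102.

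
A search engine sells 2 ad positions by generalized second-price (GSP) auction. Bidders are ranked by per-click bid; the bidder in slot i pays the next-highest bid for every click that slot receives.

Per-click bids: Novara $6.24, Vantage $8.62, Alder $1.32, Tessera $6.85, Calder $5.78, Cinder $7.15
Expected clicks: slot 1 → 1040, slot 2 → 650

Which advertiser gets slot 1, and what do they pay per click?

Ranked by bid: $8.62 (Vantage) > $7.15 (Cinder) > $6.85 (Tessera) > …
Slot 1 goes to the first-ranked bidder, Vantage, who pays the next bid down: $7.15/click.

Vantage; $7.15 per click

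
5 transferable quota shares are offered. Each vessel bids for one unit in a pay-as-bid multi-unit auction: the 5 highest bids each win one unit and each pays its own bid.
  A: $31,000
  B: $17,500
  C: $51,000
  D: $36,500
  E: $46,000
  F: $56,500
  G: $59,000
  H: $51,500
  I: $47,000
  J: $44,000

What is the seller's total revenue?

Total revenue: $265,000

Bids ranked high→low: 59,000 (G), 56,500 (F), 51,500 (H), 51,000 (C), 47,000 (I), 46,000 (E), 44,000 (J), …
Top 5: G, F, H, C, I.
Total revenue = 59,000 + 56,500 + 51,500 + 51,000 + 47,000 = $265,000.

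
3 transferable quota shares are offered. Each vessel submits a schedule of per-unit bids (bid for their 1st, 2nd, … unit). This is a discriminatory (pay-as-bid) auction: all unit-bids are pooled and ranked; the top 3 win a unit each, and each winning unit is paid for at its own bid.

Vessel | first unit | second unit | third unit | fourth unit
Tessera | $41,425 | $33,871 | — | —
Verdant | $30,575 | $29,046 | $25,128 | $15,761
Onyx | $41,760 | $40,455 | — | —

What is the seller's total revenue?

Total revenue: $123,640

Merging the schedules and taking the best 3: 41,760 (Onyx-1), 41,425 (Tessera-1), 40,455 (Onyx-2)
Next rejected bid: $33,871 (not a price — pay-as-bid).
Each winning unit pays its own bid.
Revenue = 41,760 + 41,425 + 40,455 = $123,640.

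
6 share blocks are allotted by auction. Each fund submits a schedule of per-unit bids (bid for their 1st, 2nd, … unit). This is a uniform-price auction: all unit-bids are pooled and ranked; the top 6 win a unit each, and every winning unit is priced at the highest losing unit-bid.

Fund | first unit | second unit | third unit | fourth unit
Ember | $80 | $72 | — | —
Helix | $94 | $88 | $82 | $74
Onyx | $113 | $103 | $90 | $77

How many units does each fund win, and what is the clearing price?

Merging the schedules and taking the best 6: 113 (Onyx-1), 103 (Onyx-2), 94 (Helix-1), 90 (Onyx-3), 88 (Helix-2), 82 (Helix-3)
The (k+1)-th unit-bid is $80.
Allocation: Helix 3, Onyx 3.

Helix 3, Onyx 3; clearing price $80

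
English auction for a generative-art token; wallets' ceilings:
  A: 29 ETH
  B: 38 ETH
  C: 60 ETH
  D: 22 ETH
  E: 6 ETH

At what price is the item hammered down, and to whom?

Sorting limits: 60 (C) > 38 (B) > 29 (A) > 22 (D) > 6 (E)
B is the last rival to drop out, at 38 ETH; C remains and wins at that price.

C wins at 38 ETH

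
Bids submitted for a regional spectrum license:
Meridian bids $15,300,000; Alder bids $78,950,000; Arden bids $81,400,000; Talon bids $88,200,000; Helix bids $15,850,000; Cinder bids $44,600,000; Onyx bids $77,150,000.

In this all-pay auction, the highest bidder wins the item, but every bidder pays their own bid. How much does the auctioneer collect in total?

Bids in order: 88,200,000 (Talon) > 81,400,000 (Arden) > 78,950,000 (Alder) > 77,150,000 (Onyx) > 44,600,000 (Cinder) > 15,850,000 (Helix) > …
Talon wins with the top bid; all bids are sunk regardless.
Every bidder forfeits their bid regardless of winning.
Revenue = 15,300,000 + 78,950,000 + 81,400,000 + 88,200,000 + 15,850,000 + 44,600,000 + 77,150,000 = $401,450,000.

Total revenue: $401,450,000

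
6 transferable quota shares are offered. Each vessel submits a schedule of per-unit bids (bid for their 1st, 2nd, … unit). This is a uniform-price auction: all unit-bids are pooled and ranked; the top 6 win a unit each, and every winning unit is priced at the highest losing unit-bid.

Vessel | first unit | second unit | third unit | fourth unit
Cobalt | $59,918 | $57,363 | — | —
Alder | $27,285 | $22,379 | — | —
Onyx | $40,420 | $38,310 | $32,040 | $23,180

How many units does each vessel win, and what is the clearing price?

Alder 1, Cobalt 2, Onyx 3; clearing price $23,180

Merging the schedules and taking the best 6: 59,918 (Cobalt-1), 57,363 (Cobalt-2), 40,420 (Onyx-1), 38,310 (Onyx-2), 32,040 (Onyx-3), 27,285 (Alder-1)
First bid not allocated: $23,180.
Allocation: Alder 1, Cobalt 2, Onyx 3.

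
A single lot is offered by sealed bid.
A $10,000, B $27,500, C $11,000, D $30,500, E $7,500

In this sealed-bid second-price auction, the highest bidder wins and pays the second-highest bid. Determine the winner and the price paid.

Bids ranked: 30,500 (D) > 27,500 (B) > 11,000 (C) > 10,000 (A) > 7,500 (E)
Second-price: D pays B's bid of $27,500.

D pays $27,500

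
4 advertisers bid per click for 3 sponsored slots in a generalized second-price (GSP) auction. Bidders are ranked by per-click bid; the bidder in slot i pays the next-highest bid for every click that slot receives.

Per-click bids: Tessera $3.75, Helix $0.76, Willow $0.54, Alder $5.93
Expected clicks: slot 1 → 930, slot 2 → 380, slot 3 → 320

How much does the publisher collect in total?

Per-click bids in order: $5.93 (Alder) > $3.75 (Tessera) > $0.76 (Helix) > $0.54 (Willow)
Slot 1: Alder pays $3.75 × 930 = $3487.50
Slot 2: Tessera pays $0.76 × 380 = $288.80
Slot 3: Helix pays $0.54 × 320 = $172.80
Total = $3949.10

Total revenue: $3949.10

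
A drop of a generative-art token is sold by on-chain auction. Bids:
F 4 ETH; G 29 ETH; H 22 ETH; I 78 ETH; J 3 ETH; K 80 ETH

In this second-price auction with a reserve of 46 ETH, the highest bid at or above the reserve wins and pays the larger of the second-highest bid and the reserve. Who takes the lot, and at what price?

K pays 78 ETH

Bids in order: 80 (K) > 78 (I) > 29 (G) > 22 (H) > 4 (F) > 3 (J)
Highest eligible bid: K at 80 ETH.
max(second-highest 78 ETH, reserve 46 ETH) = 78 ETH; the reserve does not bind.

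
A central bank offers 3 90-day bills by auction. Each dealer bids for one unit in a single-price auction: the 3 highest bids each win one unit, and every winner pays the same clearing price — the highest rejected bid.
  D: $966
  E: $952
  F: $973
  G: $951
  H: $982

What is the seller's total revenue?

Total revenue: $2,856

Ordering the bids: 982 (H), 973 (F), 966 (D), 952 (E), 951 (G)
The 3 highest are H, F, D.
Clearing price = highest rejected bid = $952.
Total revenue = 3 × $952 = $2,856.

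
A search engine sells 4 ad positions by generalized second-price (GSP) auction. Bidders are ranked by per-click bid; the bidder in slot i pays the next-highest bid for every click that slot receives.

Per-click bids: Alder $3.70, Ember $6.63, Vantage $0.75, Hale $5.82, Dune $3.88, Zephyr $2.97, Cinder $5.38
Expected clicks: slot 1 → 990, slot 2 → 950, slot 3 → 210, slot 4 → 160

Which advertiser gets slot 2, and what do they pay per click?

Sorting advertisers: $6.63 (Ember) > $5.82 (Hale) > $5.38 (Cinder) > $3.88 (Dune) > $3.70 (Alder) > …
Slot 2 goes to the second-ranked bidder, Hale, who pays the next bid down: $5.38/click.

Hale; $5.38 per click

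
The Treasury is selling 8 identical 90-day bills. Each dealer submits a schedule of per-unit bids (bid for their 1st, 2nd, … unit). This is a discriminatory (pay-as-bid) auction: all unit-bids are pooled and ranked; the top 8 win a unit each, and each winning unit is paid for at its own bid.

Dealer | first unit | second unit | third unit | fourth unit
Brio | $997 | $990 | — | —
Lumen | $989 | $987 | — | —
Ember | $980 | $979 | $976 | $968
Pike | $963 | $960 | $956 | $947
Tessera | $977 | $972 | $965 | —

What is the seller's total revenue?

Merging the schedules and taking the best 8: 997 (Brio-1), 990 (Brio-2), 989 (Lumen-1), 987 (Lumen-2), 980 (Ember-1), 979 (Ember-2), 977 (Tessera-1), 976 (Ember-3)
Next rejected bid: $972 (not a price — pay-as-bid).
Each winning unit pays its own bid.
Revenue = 997 + 990 + 989 + 987 + 980 + 979 + 977 + 976 = $7,875.

Total revenue: $7,875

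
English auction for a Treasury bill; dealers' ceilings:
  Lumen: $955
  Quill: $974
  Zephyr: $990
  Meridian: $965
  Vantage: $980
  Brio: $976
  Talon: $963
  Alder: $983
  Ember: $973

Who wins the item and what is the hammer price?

Limits ranked: 990 (Zephyr) > 983 (Alder) > 980 (Vantage) > 976 (Brio) > 974 (Quill) > 973 (Ember) > …
Alder is the last rival to drop out, at $983; Zephyr remains and wins at that price.

Zephyr wins at $983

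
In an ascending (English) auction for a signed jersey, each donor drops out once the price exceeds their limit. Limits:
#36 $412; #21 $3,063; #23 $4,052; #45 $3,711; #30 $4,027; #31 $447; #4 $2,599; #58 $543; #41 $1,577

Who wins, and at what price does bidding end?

#23 wins at $4,027

Sorting limits: 4,052 (#23) > 4,027 (#30) > 3,711 (#45) > 3,063 (#21) > 2,599 (#4) > 1,577 (#41) > …
Once the price passes $4,027, only #23 is left; the hammer falls at #30's limit of $4,027.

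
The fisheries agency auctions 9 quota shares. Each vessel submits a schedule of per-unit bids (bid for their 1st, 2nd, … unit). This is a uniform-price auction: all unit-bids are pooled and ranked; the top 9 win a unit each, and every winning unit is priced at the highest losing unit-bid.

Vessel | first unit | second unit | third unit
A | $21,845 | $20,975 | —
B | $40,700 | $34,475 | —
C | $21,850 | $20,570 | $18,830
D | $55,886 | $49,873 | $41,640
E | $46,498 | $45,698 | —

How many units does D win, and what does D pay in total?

All unit-bids, highest first — top 9: 55,886 (D-1), 49,873 (D-2), 46,498 (E-1), 45,698 (E-2), 41,640 (D-3), 40,700 (B-1), 34,475 (B-2), 21,850 (C-1), 21,845 (A-1)
Highest rejected unit-bid = $20,975.
D wins 3 unit(s) at $20,975 each.

D: 3 units, pays $62,925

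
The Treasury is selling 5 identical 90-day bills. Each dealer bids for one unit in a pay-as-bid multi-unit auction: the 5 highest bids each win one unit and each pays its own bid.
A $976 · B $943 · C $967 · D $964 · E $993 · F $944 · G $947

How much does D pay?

D pays $964

Ordering the bids: 993 (E), 976 (A), 967 (C), 964 (D), 947 (G), 944 (F), 943 (B)
Winners (5 units): E, A, C, D, G.
D wins → own bid $964.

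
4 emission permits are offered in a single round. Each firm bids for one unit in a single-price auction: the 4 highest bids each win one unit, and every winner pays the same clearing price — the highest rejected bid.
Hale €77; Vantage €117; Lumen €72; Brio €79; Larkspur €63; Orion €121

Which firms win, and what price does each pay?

Orion, Vantage, Brio, Hale; each pays €72

Sorting: 121 (Orion), 117 (Vantage), 79 (Brio), 77 (Hale), 72 (Lumen), 63 (Larkspur)
The 4 highest are Orion, Vantage, Brio, Hale.
Highest unsuccessful bid: €72 → clearing price.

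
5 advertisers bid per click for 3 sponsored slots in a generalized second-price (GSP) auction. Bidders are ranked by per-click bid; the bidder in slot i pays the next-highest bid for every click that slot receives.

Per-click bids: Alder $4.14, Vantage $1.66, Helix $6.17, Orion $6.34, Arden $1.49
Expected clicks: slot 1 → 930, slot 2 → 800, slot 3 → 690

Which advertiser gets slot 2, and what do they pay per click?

Per-click bids in order: $6.34 (Orion) > $6.17 (Helix) > $4.14 (Alder) > $1.66 (Vantage) > …
Slot 2 goes to the second-ranked bidder, Helix, who pays the next bid down: $4.14/click.

Helix; $4.14 per click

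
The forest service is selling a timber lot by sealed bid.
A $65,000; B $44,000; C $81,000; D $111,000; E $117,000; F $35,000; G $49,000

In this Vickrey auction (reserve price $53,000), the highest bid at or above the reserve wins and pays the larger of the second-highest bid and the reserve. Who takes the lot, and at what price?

E pays $111,000

Sorting bids: 117,000 (E) > 111,000 (D) > 81,000 (C) > 65,000 (A) > 49,000 (G) > 44,000 (B) > …
E has the top bid at or above the reserve ($117,000).
Second-highest bid $111,000 exceeds the reserve $53,000 → payment $111,000.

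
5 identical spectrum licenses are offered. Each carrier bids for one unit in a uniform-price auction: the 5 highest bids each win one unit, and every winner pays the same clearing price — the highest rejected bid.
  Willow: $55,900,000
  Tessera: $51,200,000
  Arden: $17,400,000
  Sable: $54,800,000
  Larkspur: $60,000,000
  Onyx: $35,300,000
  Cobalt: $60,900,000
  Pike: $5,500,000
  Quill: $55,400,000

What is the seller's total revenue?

Total revenue: $256,000,000

Sorting: 60,900,000 (Cobalt), 60,000,000 (Larkspur), 55,900,000 (Willow), 55,400,000 (Quill), 54,800,000 (Sable), 51,200,000 (Tessera), 35,300,000 (Onyx), …
The 5 highest are Cobalt, Larkspur, Willow, Quill, Sable.
Highest unsuccessful bid: $51,200,000 → clearing price.
Total revenue = 5 × $51,200,000 = $256,000,000.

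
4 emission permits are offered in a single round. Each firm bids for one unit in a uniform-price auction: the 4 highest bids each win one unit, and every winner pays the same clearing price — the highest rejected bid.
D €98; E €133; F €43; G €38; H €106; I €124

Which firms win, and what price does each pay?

E, I, H, D; each pays €43

Ordering the bids: 133 (E), 124 (I), 106 (H), 98 (D), 43 (F), 38 (G)
The 4 highest are E, I, H, D.
Highest unsuccessful bid: €43 → clearing price.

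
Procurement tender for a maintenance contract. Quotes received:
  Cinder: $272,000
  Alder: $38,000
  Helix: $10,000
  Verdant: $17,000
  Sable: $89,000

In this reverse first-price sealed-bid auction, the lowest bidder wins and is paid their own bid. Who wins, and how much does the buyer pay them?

Reverse first-price sealed-bid auction: the lowest bidder wins and is paid their own bid.
Sorting bids: 10,000 (Helix) < 17,000 (Verdant) < 38,000 (Alder) < 89,000 (Sable) < 272,000 (Cinder)
Helix has the lowest bid and is paid exactly that: $10,000.

Helix is paid $10,000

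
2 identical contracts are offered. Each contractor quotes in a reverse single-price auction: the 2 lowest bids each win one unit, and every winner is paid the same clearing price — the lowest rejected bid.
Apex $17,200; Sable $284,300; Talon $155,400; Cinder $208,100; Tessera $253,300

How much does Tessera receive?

Sorting: 17,200 (Apex), 155,400 (Talon), 208,100 (Cinder), 253,300 (Tessera), …
Winners (2 units): Apex, Talon.
First losing bid is Cinder's $208,100, which sets the uniform price.
Tessera does not win → is paid $0.

Tessera is paid $0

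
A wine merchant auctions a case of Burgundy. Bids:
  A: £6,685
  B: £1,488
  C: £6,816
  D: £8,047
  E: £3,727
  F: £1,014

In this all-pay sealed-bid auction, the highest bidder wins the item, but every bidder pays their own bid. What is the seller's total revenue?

Total revenue: £27,777

All-pay sealed-bid auction: the highest bidder wins the item, but every bidder pays their own bid.
Bids ranked: 8,047 (D) > 6,816 (C) > 6,685 (A) > 3,727 (E) > 1,488 (B) > 1,014 (F)
Every bidder forfeits their bid regardless of winning.
Revenue = 6,685 + 1,488 + 6,816 + 8,047 + 3,727 + 1,014 = £27,777.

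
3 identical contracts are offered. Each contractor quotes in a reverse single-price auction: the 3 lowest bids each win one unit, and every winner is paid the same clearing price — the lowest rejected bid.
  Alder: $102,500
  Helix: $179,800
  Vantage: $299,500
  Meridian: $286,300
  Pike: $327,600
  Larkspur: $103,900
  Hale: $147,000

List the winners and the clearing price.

Ordering the bids: 102,500 (Alder), 103,900 (Larkspur), 147,000 (Hale), 179,800 (Helix), 286,300 (Meridian), …
Winners (3 units): Alder, Larkspur, Hale.
Lowest unsuccessful bid: $179,800 → clearing price.

Alder, Larkspur, Hale; each is paid $179,800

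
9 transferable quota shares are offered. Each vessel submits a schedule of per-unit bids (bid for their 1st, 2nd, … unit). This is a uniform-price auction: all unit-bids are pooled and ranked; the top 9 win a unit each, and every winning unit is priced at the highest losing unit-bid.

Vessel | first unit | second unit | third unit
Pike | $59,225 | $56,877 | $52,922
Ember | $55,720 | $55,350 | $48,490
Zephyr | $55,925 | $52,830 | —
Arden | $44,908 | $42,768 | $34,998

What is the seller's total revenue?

Pooled unit-bids ranked (top 9): 59,225 (Pike-1), 56,877 (Pike-2), 55,925 (Zephyr-1), 55,720 (Ember-1), 55,350 (Ember-2), 52,922 (Pike-3), 52,830 (Zephyr-2), 48,490 (Ember-3), 44,908 (Arden-1)
Highest rejected unit-bid = $42,768.
Allocation: Arden 1, Ember 3, Pike 3, Zephyr 2. Every unit priced at $42,768.
Revenue = 9 × 42,768 = $384,912.

Total revenue: $384,912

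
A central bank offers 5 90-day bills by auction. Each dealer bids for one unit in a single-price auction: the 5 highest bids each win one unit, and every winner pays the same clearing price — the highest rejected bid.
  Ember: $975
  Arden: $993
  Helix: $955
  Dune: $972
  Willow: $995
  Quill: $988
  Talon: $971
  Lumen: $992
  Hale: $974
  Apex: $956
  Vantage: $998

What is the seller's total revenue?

Total revenue: $4,875

Bids ranked high→low: 998 (Vantage), 995 (Willow), 993 (Arden), 992 (Lumen), 988 (Quill), 975 (Ember), 974 (Hale), …
The 5 highest are Vantage, Willow, Arden, Lumen, Quill.
First losing bid is Ember's $975, which sets the uniform price.
Total revenue = 5 × $975 = $4,875.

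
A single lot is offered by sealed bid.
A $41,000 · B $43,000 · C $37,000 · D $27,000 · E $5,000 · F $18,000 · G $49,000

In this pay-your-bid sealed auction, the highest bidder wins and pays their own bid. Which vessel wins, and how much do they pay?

G pays $49,000

Bids ranked: 49,000 (G) > 43,000 (B) > 41,000 (A) > 37,000 (C) > 27,000 (D) > 18,000 (F) > …
First-price: G pays what they bid, $49,000.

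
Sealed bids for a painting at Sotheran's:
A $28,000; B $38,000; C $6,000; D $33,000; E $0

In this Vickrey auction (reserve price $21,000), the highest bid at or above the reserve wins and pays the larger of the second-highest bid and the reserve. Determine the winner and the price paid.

B pays $33,000

Vickrey auction (reserve price $21,000): the highest bid at or above the reserve wins and pays the larger of the second-highest bid and the reserve.
Bids in order: 38,000 (B) > 33,000 (D) > 28,000 (A) > 6,000 (C) > 0 (E)
Highest eligible bid: B at $38,000.
max(second-highest $33,000, reserve $21,000) = $33,000; the reserve does not bind.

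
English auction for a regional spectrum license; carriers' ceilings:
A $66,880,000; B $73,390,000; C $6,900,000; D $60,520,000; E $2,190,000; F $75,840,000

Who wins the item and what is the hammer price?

F wins at $73,390,000

Limits in order: 75,840,000 (F) > 73,390,000 (B) > 66,880,000 (A) > 60,520,000 (D) > 6,900,000 (C) > 2,190,000 (E)
B is the last rival to drop out, at $73,390,000; F remains and wins at that price.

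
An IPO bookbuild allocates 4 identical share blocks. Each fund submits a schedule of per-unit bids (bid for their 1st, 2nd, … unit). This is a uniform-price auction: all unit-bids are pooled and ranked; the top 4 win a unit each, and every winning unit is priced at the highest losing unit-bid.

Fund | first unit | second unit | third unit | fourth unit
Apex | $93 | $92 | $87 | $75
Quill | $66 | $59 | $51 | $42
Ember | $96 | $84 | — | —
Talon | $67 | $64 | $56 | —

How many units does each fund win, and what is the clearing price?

Merging the schedules and taking the best 4: 96 (Ember-1), 93 (Apex-1), 92 (Apex-2), 87 (Apex-3)
First bid not allocated: $84.
Allocation: Apex 3, Ember 1.

Apex 3, Ember 1; clearing price $84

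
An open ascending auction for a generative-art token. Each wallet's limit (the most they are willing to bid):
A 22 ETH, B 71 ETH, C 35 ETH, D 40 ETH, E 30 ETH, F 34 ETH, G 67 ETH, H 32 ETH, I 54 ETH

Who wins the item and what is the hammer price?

B wins at 67 ETH

Sorting limits: 71 (B) > 67 (G) > 54 (I) > 40 (D) > 35 (C) > 34 (F) > …
G is the last rival to drop out, at 67 ETH; B remains and wins at that price.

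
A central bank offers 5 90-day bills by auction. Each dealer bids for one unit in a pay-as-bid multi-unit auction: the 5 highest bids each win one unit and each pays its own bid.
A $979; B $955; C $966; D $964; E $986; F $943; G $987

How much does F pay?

Sorting: 987 (G), 986 (E), 979 (A), 966 (C), 964 (D), 955 (B), 943 (F)
The 5 highest are G, E, A, C, D.
F does not win → $0.

F pays $0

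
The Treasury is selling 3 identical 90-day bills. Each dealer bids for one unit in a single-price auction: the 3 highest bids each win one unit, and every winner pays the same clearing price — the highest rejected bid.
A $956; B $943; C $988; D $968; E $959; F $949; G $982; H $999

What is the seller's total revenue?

Total revenue: $2,904

Ordering the bids: 999 (H), 988 (C), 982 (G), 968 (D), 959 (E), …
The 3 highest are H, C, G.
Clearing price = highest rejected bid = $968.
Total revenue = 3 × $968 = $2,904.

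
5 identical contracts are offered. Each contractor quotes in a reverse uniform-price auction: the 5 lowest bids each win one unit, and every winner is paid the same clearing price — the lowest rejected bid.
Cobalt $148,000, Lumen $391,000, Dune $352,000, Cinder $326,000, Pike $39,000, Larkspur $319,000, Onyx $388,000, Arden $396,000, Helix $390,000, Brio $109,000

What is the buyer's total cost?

Sorting: 39,000 (Pike), 109,000 (Brio), 148,000 (Cobalt), 319,000 (Larkspur), 326,000 (Cinder), 352,000 (Dune), 388,000 (Onyx), …
The 5 lowest are Pike, Brio, Cobalt, Larkspur, Cinder.
Clearing price = lowest rejected bid = $352,000.
Total cost = 5 × $352,000 = $1,760,000.

Total cost: $1,760,000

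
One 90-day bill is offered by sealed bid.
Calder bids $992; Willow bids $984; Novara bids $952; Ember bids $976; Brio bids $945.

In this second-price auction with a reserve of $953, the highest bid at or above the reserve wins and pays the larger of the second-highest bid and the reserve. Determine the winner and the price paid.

Rule: the highest bid at or above the reserve wins and pays the larger of the second-highest bid and the reserve.
Bids in order: 992 (Calder) > 984 (Willow) > 976 (Ember) > 952 (Novara) > 945 (Brio)
Calder has the top bid at or above the reserve ($992).
max(second-highest $984, reserve $953) = $984; the reserve does not bind.

Calder pays $984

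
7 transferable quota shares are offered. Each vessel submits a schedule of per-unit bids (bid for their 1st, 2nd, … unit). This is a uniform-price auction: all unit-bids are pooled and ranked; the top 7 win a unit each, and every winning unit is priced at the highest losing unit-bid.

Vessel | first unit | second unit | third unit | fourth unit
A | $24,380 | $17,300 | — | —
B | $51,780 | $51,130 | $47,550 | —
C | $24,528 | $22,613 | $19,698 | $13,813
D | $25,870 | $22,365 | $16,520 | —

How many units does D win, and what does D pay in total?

D: 1 unit, pays $22,365

Pooled unit-bids ranked (top 7): 51,780 (B-1), 51,130 (B-2), 47,550 (B-3), 25,870 (D-1), 24,528 (C-1), 24,380 (A-1), 22,613 (C-2)
Highest rejected unit-bid = $22,365.
D wins 1 unit(s) at $22,365 each.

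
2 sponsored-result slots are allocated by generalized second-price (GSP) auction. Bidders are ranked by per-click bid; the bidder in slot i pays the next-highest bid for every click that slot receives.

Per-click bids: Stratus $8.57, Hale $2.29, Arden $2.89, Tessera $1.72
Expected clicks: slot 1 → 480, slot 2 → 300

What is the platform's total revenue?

Ranked by bid: $8.57 (Stratus) > $2.89 (Arden) > $2.29 (Hale) > …
Slot 1: Stratus pays $2.89 × 480 = $1387.20
Slot 2: Arden pays $2.29 × 300 = $687.00
Total = $2074.20

Total revenue: $2074.20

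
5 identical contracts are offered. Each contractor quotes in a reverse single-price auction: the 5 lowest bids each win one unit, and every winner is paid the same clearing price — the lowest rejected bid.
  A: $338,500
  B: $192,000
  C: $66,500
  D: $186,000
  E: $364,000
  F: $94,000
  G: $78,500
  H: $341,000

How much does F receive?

F is paid $338,500

Bids ranked low→high: 66,500 (C), 78,500 (G), 94,000 (F), 186,000 (D), 192,000 (B), 338,500 (A), 341,000 (H), …
The 5 lowest are C, G, F, D, B.
First losing bid is A's $338,500, which sets the uniform price.
F wins → is paid $338,500.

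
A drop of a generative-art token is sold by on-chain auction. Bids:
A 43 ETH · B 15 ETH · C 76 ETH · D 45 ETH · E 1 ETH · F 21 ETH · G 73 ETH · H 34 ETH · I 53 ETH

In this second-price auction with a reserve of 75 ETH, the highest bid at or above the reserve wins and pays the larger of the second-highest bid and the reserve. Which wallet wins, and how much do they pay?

Bids ranked: 76 (C) > 73 (G) > 53 (I) > 45 (D) > 43 (A) > 34 (H) > …
C has the top bid at or above the reserve (76 ETH).
max(second-highest 73 ETH, reserve 75 ETH) = 75 ETH.

C pays 75 ETH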